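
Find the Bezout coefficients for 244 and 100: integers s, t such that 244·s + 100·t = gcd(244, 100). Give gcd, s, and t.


Euclidean algorithm on (244, 100) — divide until remainder is 0:
  244 = 2 · 100 + 44
  100 = 2 · 44 + 12
  44 = 3 · 12 + 8
  12 = 1 · 8 + 4
  8 = 2 · 4 + 0
gcd(244, 100) = 4.
Track Bezout coefficients alongside the remainders: start with r₀ = 244 = a·1 + b·0 (s = 1, t = 0) and r₁ = 100 = a·0 + b·1 (s = 0, t = 1); each new remainder r_{k+1} = r_{k-1} − q_k·r_k inherits s_{k+1} = s_{k-1} − q_k·s_k, t_{k+1} = t_{k-1} − q_k·t_k, so r_k = a·s_k + b·t_k at every step:
  q = 2: r = 44, s = 1 − 2·0 = 1, t = 0 − 2·1 = -2  (check: 244·1 + 100·(-2) = 44)
  q = 2: r = 12, s = 0 − 2·1 = -2, t = 1 − 2·(-2) = 5  (check: 244·(-2) + 100·5 = 12)
  q = 3: r = 8, s = 1 − 3·(-2) = 7, t = -2 − 3·5 = -17  (check: 244·7 + 100·(-17) = 8)
  q = 1: r = 4, s = -2 − 1·7 = -9, t = 5 − 1·(-17) = 22  (check: 244·(-9) + 100·22 = 4)
The row with r = 4 (the gcd) gives the Bezout coefficients s = -9, t = 22.
Result: 244 · (-9) + 100 · (22) = 4.

gcd(244, 100) = 4; s = -9, t = 22 (check: 244·(-9) + 100·22 = 4).


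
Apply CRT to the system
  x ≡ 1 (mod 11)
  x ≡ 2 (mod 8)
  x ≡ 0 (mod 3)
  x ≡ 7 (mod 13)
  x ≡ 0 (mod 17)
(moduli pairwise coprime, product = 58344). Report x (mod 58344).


Product of moduli M = 11 · 8 · 3 · 13 · 17 = 58344.
Merge one congruence at a time:
  Start: x ≡ 1 (mod 11).
  Combine with x ≡ 2 (mod 8); new modulus lcm = 88.
    Write x = 1 + 11·t and substitute into x ≡ 2 (mod 8): 11·t ≡ 2 − 1 = 1 (mod 8).
    Reduce coefficients mod 8: 3·t ≡ 1 (mod 8).
    The inverse of 3 mod 8 is 3 (since 3·3 = 9 = 1·8 + 1), so t ≡ 3·1 = 3 ≡ 3 (mod 8).
    Then x = 1 + 11·3 = 34, valid modulo lcm(11, 8) = 88: x ≡ 34 (mod 88).
  Combine with x ≡ 0 (mod 3); new modulus lcm = 264.
    Write x = 34 + 88·t and substitute into x ≡ 0 (mod 3): 88·t ≡ 0 − 34 = -34 (mod 3).
    Reduce coefficients mod 3: 1·t ≡ 2 (mod 3).
    So t ≡ 2 (mod 3).
    Then x = 34 + 88·2 = 210, valid modulo lcm(88, 3) = 264: x ≡ 210 (mod 264).
  Combine with x ≡ 7 (mod 13); new modulus lcm = 3432.
    Write x = 210 + 264·t and substitute into x ≡ 7 (mod 13): 264·t ≡ 7 − 210 = -203 (mod 13).
    Reduce coefficients mod 13: 4·t ≡ 5 (mod 13).
    The inverse of 4 mod 13 is 10 (since 4·10 = 40 = 3·13 + 1), so t ≡ 10·5 = 50 ≡ 11 (mod 13).
    Then x = 210 + 264·11 = 3114, valid modulo lcm(264, 13) = 3432: x ≡ 3114 (mod 3432).
  Combine with x ≡ 0 (mod 17); new modulus lcm = 58344.
    Write x = 3114 + 3432·t and substitute into x ≡ 0 (mod 17): 3432·t ≡ 0 − 3114 = -3114 (mod 17).
    Reduce coefficients mod 17: 15·t ≡ 14 (mod 17).
    The inverse of 15 mod 17 is 8 (since 15·8 = 120 = 7·17 + 1), so t ≡ 8·14 = 112 ≡ 10 (mod 17).
    Then x = 3114 + 3432·10 = 37434, valid modulo lcm(3432, 17) = 58344: x ≡ 37434 (mod 58344).
Verify against each original: 37434 mod 11 = 1, 37434 mod 8 = 2, 37434 mod 3 = 0, 37434 mod 13 = 7, 37434 mod 17 = 0.

x ≡ 37434 (mod 58344).


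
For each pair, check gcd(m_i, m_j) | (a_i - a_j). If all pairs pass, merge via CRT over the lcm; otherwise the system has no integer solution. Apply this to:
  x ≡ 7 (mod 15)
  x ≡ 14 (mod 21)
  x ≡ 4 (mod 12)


Moduli 15, 21, 12 are not pairwise coprime, so CRT works modulo lcm(m_i) when all pairwise compatibility conditions hold.
Pairwise compatibility: gcd(m_i, m_j) must divide a_i - a_j for every pair.
Merge one congruence at a time:
  Start: x ≡ 7 (mod 15).
  Combine with x ≡ 14 (mod 21): gcd(15, 21) = 3, and 14 - 7 = 7 is NOT divisible by 3.
    ⇒ system is inconsistent (no integer solution).

No solution (the system is inconsistent).


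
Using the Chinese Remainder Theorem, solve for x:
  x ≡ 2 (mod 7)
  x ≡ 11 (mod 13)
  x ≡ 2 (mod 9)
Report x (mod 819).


Moduli 7, 13, 9 are pairwise coprime; by CRT there is a unique solution modulo M = 7 · 13 · 9 = 819.
Solve pairwise, accumulating the modulus:
  Start with x ≡ 2 (mod 7).
  Combine with x ≡ 11 (mod 13): since gcd(7, 13) = 1, we get a unique residue mod 91.
    Write x = 2 + 7·t and substitute into x ≡ 11 (mod 13): 7·t ≡ 11 − 2 = 9 (mod 13).
    The inverse of 7 mod 13 is 2 (since 7·2 = 14 = 1·13 + 1), so t ≡ 2·9 = 18 ≡ 5 (mod 13).
    Then x = 2 + 7·5 = 37, valid modulo lcm(7, 13) = 91: x ≡ 37 (mod 91).
  Combine with x ≡ 2 (mod 9): since gcd(91, 9) = 1, we get a unique residue mod 819.
    Write x = 37 + 91·t and substitute into x ≡ 2 (mod 9): 91·t ≡ 2 − 37 = -35 (mod 9).
    Reduce coefficients mod 9: 1·t ≡ 1 (mod 9).
    So t ≡ 1 (mod 9).
    Then x = 37 + 91·1 = 128, valid modulo lcm(91, 9) = 819: x ≡ 128 (mod 819).
Verify: 128 mod 7 = 2 ✓, 128 mod 13 = 11 ✓, 128 mod 9 = 2 ✓.

x ≡ 128 (mod 819).


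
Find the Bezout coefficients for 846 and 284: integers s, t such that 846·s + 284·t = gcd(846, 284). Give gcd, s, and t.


Euclidean algorithm on (846, 284) — divide until remainder is 0:
  846 = 2 · 284 + 278
  284 = 1 · 278 + 6
  278 = 46 · 6 + 2
  6 = 3 · 2 + 0
gcd(846, 284) = 2.
Track Bezout coefficients alongside the remainders: start with r₀ = 846 = a·1 + b·0 (s = 1, t = 0) and r₁ = 284 = a·0 + b·1 (s = 0, t = 1); each new remainder r_{k+1} = r_{k-1} − q_k·r_k inherits s_{k+1} = s_{k-1} − q_k·s_k, t_{k+1} = t_{k-1} − q_k·t_k, so r_k = a·s_k + b·t_k at every step:
  q = 2: r = 278, s = 1 − 2·0 = 1, t = 0 − 2·1 = -2  (check: 846·1 + 284·(-2) = 278)
  q = 1: r = 6, s = 0 − 1·1 = -1, t = 1 − 1·(-2) = 3  (check: 846·(-1) + 284·3 = 6)
  q = 46: r = 2, s = 1 − 46·(-1) = 47, t = -2 − 46·3 = -140  (check: 846·47 + 284·(-140) = 2)
The row with r = 2 (the gcd) gives the Bezout coefficients s = 47, t = -140.
Result: 846 · (47) + 284 · (-140) = 2.

gcd(846, 284) = 2; s = 47, t = -140 (check: 846·47 + 284·(-140) = 2).


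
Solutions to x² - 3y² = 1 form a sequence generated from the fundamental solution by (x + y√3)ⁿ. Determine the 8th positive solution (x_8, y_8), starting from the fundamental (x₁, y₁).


Step 1: Find the fundamental solution (x₁, y₁) of x² - 3y² = 1.
  Expand √3 as a continued fraction. a₀ = ⌊√3⌋ = 1; iterate m_{k+1} = d_k·a_k − m_k, d_{k+1} = (3 − m_{k+1}²)/d_k, a_{k+1} = ⌊(a₀ + m_{k+1})/d_{k+1}⌋ (starting m₀ = 0, d₀ = 1), with convergents p_k = a_k·p_{k-1} + p_{k-2}, q_k = a_k·q_{k-1} + q_{k-2} (p₋₁ = 1, q₋₁ = 0):
  k = 0: a₀ = 1; p₀/q₀ = 1/1; p₀² − 3·q₀² = 1 − 3 = -2.
  k = 1: m = 1, d = 2, a = ⌊(1 + 1)/2⌋ = 1; p/q = (1·1 + 1)/(1·1 + 0) = 2/1; p² − 3·q² = 4 − 3 = 1.
  The first convergent with p² − 3·q² = 1 gives the fundamental solution (x₁, y₁) = (2, 1).
Step 2: Apply the recurrence (x_{n+1}, y_{n+1}) = (x₁x_n + 3y₁y_n, x₁y_n + y₁x_n) repeatedly.
  From (x_1, y_1) = (2, 1): x_2 = 2·2 + 3·1·1 = 7; y_2 = 2·1 + 1·2 = 4.
  From (x_2, y_2) = (7, 4): x_3 = 2·7 + 3·1·4 = 26; y_3 = 2·4 + 1·7 = 15.
  From (x_3, y_3) = (26, 15): x_4 = 2·26 + 3·1·15 = 97; y_4 = 2·15 + 1·26 = 56.
  From (x_4, y_4) = (97, 56): x_5 = 2·97 + 3·1·56 = 362; y_5 = 2·56 + 1·97 = 209.
  From (x_5, y_5) = (362, 209): x_6 = 2·362 + 3·1·209 = 1351; y_6 = 2·209 + 1·362 = 780.
  From (x_6, y_6) = (1351, 780): x_7 = 2·1351 + 3·1·780 = 5042; y_7 = 2·780 + 1·1351 = 2911.
  From (x_7, y_7) = (5042, 2911): x_8 = 2·5042 + 3·1·2911 = 18817; y_8 = 2·2911 + 1·5042 = 10864.
Step 3: Verify x_8² - 3·y_8² = 354079489 - 354079488 = 1 (should be 1). ✓

(x_1, y_1) = (2, 1); (x_8, y_8) = (18817, 10864).


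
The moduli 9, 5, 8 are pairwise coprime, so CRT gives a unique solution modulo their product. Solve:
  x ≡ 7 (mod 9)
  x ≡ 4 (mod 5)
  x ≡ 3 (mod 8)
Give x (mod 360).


Moduli 9, 5, 8 are pairwise coprime; by CRT there is a unique solution modulo M = 9 · 5 · 8 = 360.
Solve pairwise, accumulating the modulus:
  Start with x ≡ 7 (mod 9).
  Combine with x ≡ 4 (mod 5): since gcd(9, 5) = 1, we get a unique residue mod 45.
    Write x = 7 + 9·t and substitute into x ≡ 4 (mod 5): 9·t ≡ 4 − 7 = -3 (mod 5).
    Reduce coefficients mod 5: 4·t ≡ 2 (mod 5).
    The inverse of 4 mod 5 is 4 (since 4·4 = 16 = 3·5 + 1), so t ≡ 4·2 = 8 ≡ 3 (mod 5).
    Then x = 7 + 9·3 = 34, valid modulo lcm(9, 5) = 45: x ≡ 34 (mod 45).
  Combine with x ≡ 3 (mod 8): since gcd(45, 8) = 1, we get a unique residue mod 360.
    Write x = 34 + 45·t and substitute into x ≡ 3 (mod 8): 45·t ≡ 3 − 34 = -31 (mod 8).
    Reduce coefficients mod 8: 5·t ≡ 1 (mod 8).
    The inverse of 5 mod 8 is 5 (since 5·5 = 25 = 3·8 + 1), so t ≡ 5·1 = 5 ≡ 5 (mod 8).
    Then x = 34 + 45·5 = 259, valid modulo lcm(45, 8) = 360: x ≡ 259 (mod 360).
Verify: 259 mod 9 = 7 ✓, 259 mod 5 = 4 ✓, 259 mod 8 = 3 ✓.

x ≡ 259 (mod 360).


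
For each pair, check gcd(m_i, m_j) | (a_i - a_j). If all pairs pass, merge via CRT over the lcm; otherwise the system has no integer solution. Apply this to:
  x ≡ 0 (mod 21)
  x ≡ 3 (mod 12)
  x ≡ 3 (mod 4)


Moduli 21, 12, 4 are not pairwise coprime, so CRT works modulo lcm(m_i) when all pairwise compatibility conditions hold.
Pairwise compatibility: gcd(m_i, m_j) must divide a_i - a_j for every pair.
Merge one congruence at a time:
  Start: x ≡ 0 (mod 21).
  Combine with x ≡ 3 (mod 12): gcd(21, 12) = 3; 3 - 0 = 3, which IS divisible by 3, so compatible.
    Write x = 0 + 21·t and substitute into x ≡ 3 (mod 12): 21·t ≡ 3 − 0 = 3 (mod 12).
    Divide the congruence (and modulus) by g = 3: 7·t ≡ 1 (mod 4).
    Reduce coefficients mod 4: 3·t ≡ 1 (mod 4).
    The inverse of 3 mod 4 is 3 (since 3·3 = 9 = 2·4 + 1), so t ≡ 3·1 = 3 ≡ 3 (mod 4).
    Then x = 0 + 21·3 = 63, valid modulo lcm(21, 12) = 84: x ≡ 63 (mod 84).
  Combine with x ≡ 3 (mod 4): gcd(84, 4) = 4; 3 - 63 = -60, which IS divisible by 4, so compatible.
    Write x = 63 + 84·t and substitute into x ≡ 3 (mod 4): 84·t ≡ 3 − 63 = -60 (mod 4).
    Divide the congruence (and modulus) by g = 4: 21·t ≡ -15 (mod 1).
    Modulo 1 every t works; take t = 0.
    Then x = 63 + 84·0 = 63, valid modulo lcm(84, 4) = 84: x ≡ 63 (mod 84).
Verify: 63 mod 21 = 0, 63 mod 12 = 3, 63 mod 4 = 3.

x ≡ 63 (mod 84).


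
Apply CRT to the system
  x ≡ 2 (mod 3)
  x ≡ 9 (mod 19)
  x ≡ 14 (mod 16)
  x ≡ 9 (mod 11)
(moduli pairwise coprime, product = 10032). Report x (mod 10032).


Product of moduli M = 3 · 19 · 16 · 11 = 10032.
Merge one congruence at a time:
  Start: x ≡ 2 (mod 3).
  Combine with x ≡ 9 (mod 19); new modulus lcm = 57.
    Write x = 2 + 3·t and substitute into x ≡ 9 (mod 19): 3·t ≡ 9 − 2 = 7 (mod 19).
    The inverse of 3 mod 19 is 13 (since 3·13 = 39 = 2·19 + 1), so t ≡ 13·7 = 91 ≡ 15 (mod 19).
    Then x = 2 + 3·15 = 47, valid modulo lcm(3, 19) = 57: x ≡ 47 (mod 57).
  Combine with x ≡ 14 (mod 16); new modulus lcm = 912.
    Write x = 47 + 57·t and substitute into x ≡ 14 (mod 16): 57·t ≡ 14 − 47 = -33 (mod 16).
    Reduce coefficients mod 16: 9·t ≡ 15 (mod 16).
    The inverse of 9 mod 16 is 9 (since 9·9 = 81 = 5·16 + 1), so t ≡ 9·15 = 135 ≡ 7 (mod 16).
    Then x = 47 + 57·7 = 446, valid modulo lcm(57, 16) = 912: x ≡ 446 (mod 912).
  Combine with x ≡ 9 (mod 11); new modulus lcm = 10032.
    Write x = 446 + 912·t and substitute into x ≡ 9 (mod 11): 912·t ≡ 9 − 446 = -437 (mod 11).
    Reduce coefficients mod 11: 10·t ≡ 3 (mod 11).
    The inverse of 10 mod 11 is 10 (since 10·10 = 100 = 9·11 + 1), so t ≡ 10·3 = 30 ≡ 8 (mod 11).
    Then x = 446 + 912·8 = 7742, valid modulo lcm(912, 11) = 10032: x ≡ 7742 (mod 10032).
Verify against each original: 7742 mod 3 = 2, 7742 mod 19 = 9, 7742 mod 16 = 14, 7742 mod 11 = 9.

x ≡ 7742 (mod 10032).


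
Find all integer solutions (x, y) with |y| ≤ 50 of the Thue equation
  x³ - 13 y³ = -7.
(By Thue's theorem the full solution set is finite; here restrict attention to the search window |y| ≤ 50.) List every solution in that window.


The equation is x³ - 13y³ = -7. For fixed y, x³ = 13·y³ − 7, so a solution requires the RHS to be a perfect cube.
Strategy: iterate y from -50 to 50, compute RHS = 13·y³ − 7, and check whether it is a (positive or negative) perfect cube.
Check small values of y:
  y = 0: RHS = -7 is not a perfect cube.
  y = 1: RHS = 6 is not a perfect cube.
  y = -1: RHS = -20 is not a perfect cube.
  y = 2: RHS = 97 is not a perfect cube.
  y = -2: RHS = -111 is not a perfect cube.
  y = 3: RHS = 344 is not a perfect cube.
  y = -3: RHS = -358 is not a perfect cube.
Continuing the search up to |y| = 50 finds no solutions either.
No (x, y) in the scanned range satisfies the equation.

No integer solutions with |y| ≤ 50.


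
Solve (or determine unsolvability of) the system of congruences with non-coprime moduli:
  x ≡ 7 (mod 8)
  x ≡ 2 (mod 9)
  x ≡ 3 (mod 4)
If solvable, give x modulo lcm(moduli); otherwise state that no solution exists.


Moduli 8, 9, 4 are not pairwise coprime, so CRT works modulo lcm(m_i) when all pairwise compatibility conditions hold.
Pairwise compatibility: gcd(m_i, m_j) must divide a_i - a_j for every pair.
Merge one congruence at a time:
  Start: x ≡ 7 (mod 8).
  Combine with x ≡ 2 (mod 9): gcd(8, 9) = 1; 2 - 7 = -5, which IS divisible by 1, so compatible.
    Write x = 7 + 8·t and substitute into x ≡ 2 (mod 9): 8·t ≡ 2 − 7 = -5 (mod 9).
    Reduce coefficients mod 9: 8·t ≡ 4 (mod 9).
    The inverse of 8 mod 9 is 8 (since 8·8 = 64 = 7·9 + 1), so t ≡ 8·4 = 32 ≡ 5 (mod 9).
    Then x = 7 + 8·5 = 47, valid modulo lcm(8, 9) = 72: x ≡ 47 (mod 72).
  Combine with x ≡ 3 (mod 4): gcd(72, 4) = 4; 3 - 47 = -44, which IS divisible by 4, so compatible.
    Write x = 47 + 72·t and substitute into x ≡ 3 (mod 4): 72·t ≡ 3 − 47 = -44 (mod 4).
    Divide the congruence (and modulus) by g = 4: 18·t ≡ -11 (mod 1).
    Modulo 1 every t works; take t = 0.
    Then x = 47 + 72·0 = 47, valid modulo lcm(72, 4) = 72: x ≡ 47 (mod 72).
Verify: 47 mod 8 = 7, 47 mod 9 = 2, 47 mod 4 = 3.

x ≡ 47 (mod 72).


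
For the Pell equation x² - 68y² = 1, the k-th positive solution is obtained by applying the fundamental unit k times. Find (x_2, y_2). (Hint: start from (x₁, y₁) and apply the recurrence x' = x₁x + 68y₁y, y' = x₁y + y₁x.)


Step 1: Find the fundamental solution (x₁, y₁) of x² - 68y² = 1.
  Expand √68 as a continued fraction. a₀ = ⌊√68⌋ = 8; iterate m_{k+1} = d_k·a_k − m_k, d_{k+1} = (68 − m_{k+1}²)/d_k, a_{k+1} = ⌊(a₀ + m_{k+1})/d_{k+1}⌋ (starting m₀ = 0, d₀ = 1), with convergents p_k = a_k·p_{k-1} + p_{k-2}, q_k = a_k·q_{k-1} + q_{k-2} (p₋₁ = 1, q₋₁ = 0):
  k = 0: a₀ = 8; p₀/q₀ = 8/1; p₀² − 68·q₀² = 64 − 68 = -4.
  k = 1: m = 8, d = 4, a = ⌊(8 + 8)/4⌋ = 4; p/q = (4·8 + 1)/(4·1 + 0) = 33/4; p² − 68·q² = 1089 − 1088 = 1.
  The first convergent with p² − 68·q² = 1 gives the fundamental solution (x₁, y₁) = (33, 4).
Step 2: Apply the recurrence (x_{n+1}, y_{n+1}) = (x₁x_n + 68y₁y_n, x₁y_n + y₁x_n) repeatedly.
  From (x_1, y_1) = (33, 4): x_2 = 33·33 + 68·4·4 = 2177; y_2 = 33·4 + 4·33 = 264.
Step 3: Verify x_2² - 68·y_2² = 4739329 - 4739328 = 1 (should be 1). ✓

(x_1, y_1) = (33, 4); (x_2, y_2) = (2177, 264).


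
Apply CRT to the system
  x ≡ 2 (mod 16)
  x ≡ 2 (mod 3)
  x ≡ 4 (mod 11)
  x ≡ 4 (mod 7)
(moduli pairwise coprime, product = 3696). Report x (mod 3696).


Product of moduli M = 16 · 3 · 11 · 7 = 3696.
Merge one congruence at a time:
  Start: x ≡ 2 (mod 16).
  Combine with x ≡ 2 (mod 3); new modulus lcm = 48.
    Write x = 2 + 16·t and substitute into x ≡ 2 (mod 3): 16·t ≡ 2 − 2 = 0 (mod 3).
    Reduce coefficients mod 3: 1·t ≡ 0 (mod 3).
    So t ≡ 0 (mod 3).
    Then x = 2 + 16·0 = 2, valid modulo lcm(16, 3) = 48: x ≡ 2 (mod 48).
  Combine with x ≡ 4 (mod 11); new modulus lcm = 528.
    Write x = 2 + 48·t and substitute into x ≡ 4 (mod 11): 48·t ≡ 4 − 2 = 2 (mod 11).
    Reduce coefficients mod 11: 4·t ≡ 2 (mod 11).
    The inverse of 4 mod 11 is 3 (since 4·3 = 12 = 1·11 + 1), so t ≡ 3·2 = 6 ≡ 6 (mod 11).
    Then x = 2 + 48·6 = 290, valid modulo lcm(48, 11) = 528: x ≡ 290 (mod 528).
  Combine with x ≡ 4 (mod 7); new modulus lcm = 3696.
    Write x = 290 + 528·t and substitute into x ≡ 4 (mod 7): 528·t ≡ 4 − 290 = -286 (mod 7).
    Reduce coefficients mod 7: 3·t ≡ 1 (mod 7).
    The inverse of 3 mod 7 is 5 (since 3·5 = 15 = 2·7 + 1), so t ≡ 5·1 = 5 ≡ 5 (mod 7).
    Then x = 290 + 528·5 = 2930, valid modulo lcm(528, 7) = 3696: x ≡ 2930 (mod 3696).
Verify against each original: 2930 mod 16 = 2, 2930 mod 3 = 2, 2930 mod 11 = 4, 2930 mod 7 = 4.

x ≡ 2930 (mod 3696).


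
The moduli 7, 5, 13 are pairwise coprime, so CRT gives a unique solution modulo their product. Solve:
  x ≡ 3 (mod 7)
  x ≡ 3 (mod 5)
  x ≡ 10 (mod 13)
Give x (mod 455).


Moduli 7, 5, 13 are pairwise coprime; by CRT there is a unique solution modulo M = 7 · 5 · 13 = 455.
Solve pairwise, accumulating the modulus:
  Start with x ≡ 3 (mod 7).
  Combine with x ≡ 3 (mod 5): since gcd(7, 5) = 1, we get a unique residue mod 35.
    Write x = 3 + 7·t and substitute into x ≡ 3 (mod 5): 7·t ≡ 3 − 3 = 0 (mod 5).
    Reduce coefficients mod 5: 2·t ≡ 0 (mod 5).
    The inverse of 2 mod 5 is 3 (since 2·3 = 6 = 1·5 + 1), so t ≡ 3·0 = 0 ≡ 0 (mod 5).
    Then x = 3 + 7·0 = 3, valid modulo lcm(7, 5) = 35: x ≡ 3 (mod 35).
  Combine with x ≡ 10 (mod 13): since gcd(35, 13) = 1, we get a unique residue mod 455.
    Write x = 3 + 35·t and substitute into x ≡ 10 (mod 13): 35·t ≡ 10 − 3 = 7 (mod 13).
    Reduce coefficients mod 13: 9·t ≡ 7 (mod 13).
    The inverse of 9 mod 13 is 3 (since 9·3 = 27 = 2·13 + 1), so t ≡ 3·7 = 21 ≡ 8 (mod 13).
    Then x = 3 + 35·8 = 283, valid modulo lcm(35, 13) = 455: x ≡ 283 (mod 455).
Verify: 283 mod 7 = 3 ✓, 283 mod 5 = 3 ✓, 283 mod 13 = 10 ✓.

x ≡ 283 (mod 455).


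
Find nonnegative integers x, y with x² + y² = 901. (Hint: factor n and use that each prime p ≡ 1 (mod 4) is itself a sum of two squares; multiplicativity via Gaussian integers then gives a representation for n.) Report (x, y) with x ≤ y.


Step 1: Factor n = 901 = 17 · 53.
Step 2: Check the mod-4 condition on each prime factor: 17 ≡ 1 (mod 4), exponent 1; 53 ≡ 1 (mod 4), exponent 1.
All primes ≡ 3 (mod 4) appear to even exponent (or don't appear), so by the two-squares theorem n IS expressible as a sum of two squares.
Step 3: Build a representation. Here n = 17 · 53 is a product of primes ≡ 1 (mod 4). Each prime p ≡ 1 (mod 4) is itself a sum of two squares; find a² by testing p − a² for a perfect square:
  17: 17 − 1² = 16 = 4² ⇒ 17 = 1² + 4².
  53: 53 − 1² = 52, 53 − 2² = 49 = 7² ⇒ 53 = 2² + 7².
  Combine using the Brahmagupta–Fibonacci identity (a² + b²)(c² + d²) = (ac − bd)² + (ad + bc)² = (ac + bd)² + (ad − bc)²:
  17 · 53 = 901: from (1² + 4²)(2² + 7²), take (1·2 − 4·7, 1·7 + 4·2) = (2 − 28, 7 + 8) = (-26, 15); dropping signs (only squares matter) gives (26, 15); check 26² + 15² = 676 + 225 = 901 ✓.
Step 4: Order so x ≤ y and verify: 15² + 26² = 225 + 676 = 901 = n. ✓

n = 901 = 15² + 26² (one valid representation with x ≤ y).


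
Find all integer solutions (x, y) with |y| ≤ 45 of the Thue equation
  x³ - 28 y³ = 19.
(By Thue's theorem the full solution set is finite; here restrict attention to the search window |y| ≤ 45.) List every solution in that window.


The equation is x³ - 28y³ = 19. For fixed y, x³ = 28·y³ + 19, so a solution requires the RHS to be a perfect cube.
Strategy: iterate y from -45 to 45, compute RHS = 28·y³ + 19, and check whether it is a (positive or negative) perfect cube.
Check small values of y:
  y = 0: RHS = 19 is not a perfect cube.
  y = 1: RHS = 47 is not a perfect cube.
  y = -1: RHS = -9 is not a perfect cube.
  y = 2: RHS = 243 is not a perfect cube.
  y = -2: RHS = -205 is not a perfect cube.
  y = 3: RHS = 775 is not a perfect cube.
  y = -3: RHS = -737 is not a perfect cube.
Continuing the search up to |y| = 45 finds no solutions either.
No (x, y) in the scanned range satisfies the equation.

No integer solutions with |y| ≤ 45.


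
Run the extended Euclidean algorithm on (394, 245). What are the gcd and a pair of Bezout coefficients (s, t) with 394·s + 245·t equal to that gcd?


Euclidean algorithm on (394, 245) — divide until remainder is 0:
  394 = 1 · 245 + 149
  245 = 1 · 149 + 96
  149 = 1 · 96 + 53
  96 = 1 · 53 + 43
  53 = 1 · 43 + 10
  43 = 4 · 10 + 3
  10 = 3 · 3 + 1
  3 = 3 · 1 + 0
gcd(394, 245) = 1.
Track Bezout coefficients alongside the remainders: start with r₀ = 394 = a·1 + b·0 (s = 1, t = 0) and r₁ = 245 = a·0 + b·1 (s = 0, t = 1); each new remainder r_{k+1} = r_{k-1} − q_k·r_k inherits s_{k+1} = s_{k-1} − q_k·s_k, t_{k+1} = t_{k-1} − q_k·t_k, so r_k = a·s_k + b·t_k at every step:
  q = 1: r = 149, s = 1 − 1·0 = 1, t = 0 − 1·1 = -1  (check: 394·1 + 245·(-1) = 149)
  q = 1: r = 96, s = 0 − 1·1 = -1, t = 1 − 1·(-1) = 2  (check: 394·(-1) + 245·2 = 96)
  q = 1: r = 53, s = 1 − 1·(-1) = 2, t = -1 − 1·2 = -3  (check: 394·2 + 245·(-3) = 53)
  q = 1: r = 43, s = -1 − 1·2 = -3, t = 2 − 1·(-3) = 5  (check: 394·(-3) + 245·5 = 43)
  q = 1: r = 10, s = 2 − 1·(-3) = 5, t = -3 − 1·5 = -8  (check: 394·5 + 245·(-8) = 10)
  q = 4: r = 3, s = -3 − 4·5 = -23, t = 5 − 4·(-8) = 37  (check: 394·(-23) + 245·37 = 3)
  q = 3: r = 1, s = 5 − 3·(-23) = 74, t = -8 − 3·37 = -119  (check: 394·74 + 245·(-119) = 1)
The row with r = 1 (the gcd) gives the Bezout coefficients s = 74, t = -119.
Result: 394 · (74) + 245 · (-119) = 1.

gcd(394, 245) = 1; s = 74, t = -119 (check: 394·74 + 245·(-119) = 1).


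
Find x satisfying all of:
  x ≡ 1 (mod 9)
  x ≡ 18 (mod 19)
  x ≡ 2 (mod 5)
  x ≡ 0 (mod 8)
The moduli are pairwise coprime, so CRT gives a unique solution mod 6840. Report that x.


Product of moduli M = 9 · 19 · 5 · 8 = 6840.
Merge one congruence at a time:
  Start: x ≡ 1 (mod 9).
  Combine with x ≡ 18 (mod 19); new modulus lcm = 171.
    Write x = 1 + 9·t and substitute into x ≡ 18 (mod 19): 9·t ≡ 18 − 1 = 17 (mod 19).
    The inverse of 9 mod 19 is 17 (since 9·17 = 153 = 8·19 + 1), so t ≡ 17·17 = 289 ≡ 4 (mod 19).
    Then x = 1 + 9·4 = 37, valid modulo lcm(9, 19) = 171: x ≡ 37 (mod 171).
  Combine with x ≡ 2 (mod 5); new modulus lcm = 855.
    Write x = 37 + 171·t and substitute into x ≡ 2 (mod 5): 171·t ≡ 2 − 37 = -35 (mod 5).
    Reduce coefficients mod 5: 1·t ≡ 0 (mod 5).
    So t ≡ 0 (mod 5).
    Then x = 37 + 171·0 = 37, valid modulo lcm(171, 5) = 855: x ≡ 37 (mod 855).
  Combine with x ≡ 0 (mod 8); new modulus lcm = 6840.
    Write x = 37 + 855·t and substitute into x ≡ 0 (mod 8): 855·t ≡ 0 − 37 = -37 (mod 8).
    Reduce coefficients mod 8: 7·t ≡ 3 (mod 8).
    The inverse of 7 mod 8 is 7 (since 7·7 = 49 = 6·8 + 1), so t ≡ 7·3 = 21 ≡ 5 (mod 8).
    Then x = 37 + 855·5 = 4312, valid modulo lcm(855, 8) = 6840: x ≡ 4312 (mod 6840).
Verify against each original: 4312 mod 9 = 1, 4312 mod 19 = 18, 4312 mod 5 = 2, 4312 mod 8 = 0.

x ≡ 4312 (mod 6840).


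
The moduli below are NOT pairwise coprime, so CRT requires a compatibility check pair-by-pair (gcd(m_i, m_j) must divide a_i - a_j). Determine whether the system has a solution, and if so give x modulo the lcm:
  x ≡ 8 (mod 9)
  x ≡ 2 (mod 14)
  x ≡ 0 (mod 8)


Moduli 9, 14, 8 are not pairwise coprime, so CRT works modulo lcm(m_i) when all pairwise compatibility conditions hold.
Pairwise compatibility: gcd(m_i, m_j) must divide a_i - a_j for every pair.
Merge one congruence at a time:
  Start: x ≡ 8 (mod 9).
  Combine with x ≡ 2 (mod 14): gcd(9, 14) = 1; 2 - 8 = -6, which IS divisible by 1, so compatible.
    Write x = 8 + 9·t and substitute into x ≡ 2 (mod 14): 9·t ≡ 2 − 8 = -6 (mod 14).
    Reduce coefficients mod 14: 9·t ≡ 8 (mod 14).
    The inverse of 9 mod 14 is 11 (since 9·11 = 99 = 7·14 + 1), so t ≡ 11·8 = 88 ≡ 4 (mod 14).
    Then x = 8 + 9·4 = 44, valid modulo lcm(9, 14) = 126: x ≡ 44 (mod 126).
  Combine with x ≡ 0 (mod 8): gcd(126, 8) = 2; 0 - 44 = -44, which IS divisible by 2, so compatible.
    Write x = 44 + 126·t and substitute into x ≡ 0 (mod 8): 126·t ≡ 0 − 44 = -44 (mod 8).
    Divide the congruence (and modulus) by g = 2: 63·t ≡ -22 (mod 4).
    Reduce coefficients mod 4: 3·t ≡ 2 (mod 4).
    The inverse of 3 mod 4 is 3 (since 3·3 = 9 = 2·4 + 1), so t ≡ 3·2 = 6 ≡ 2 (mod 4).
    Then x = 44 + 126·2 = 296, valid modulo lcm(126, 8) = 504: x ≡ 296 (mod 504).
Verify: 296 mod 9 = 8, 296 mod 14 = 2, 296 mod 8 = 0.

x ≡ 296 (mod 504).


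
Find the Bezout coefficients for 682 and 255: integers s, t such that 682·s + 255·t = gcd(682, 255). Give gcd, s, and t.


Euclidean algorithm on (682, 255) — divide until remainder is 0:
  682 = 2 · 255 + 172
  255 = 1 · 172 + 83
  172 = 2 · 83 + 6
  83 = 13 · 6 + 5
  6 = 1 · 5 + 1
  5 = 5 · 1 + 0
gcd(682, 255) = 1.
Track Bezout coefficients alongside the remainders: start with r₀ = 682 = a·1 + b·0 (s = 1, t = 0) and r₁ = 255 = a·0 + b·1 (s = 0, t = 1); each new remainder r_{k+1} = r_{k-1} − q_k·r_k inherits s_{k+1} = s_{k-1} − q_k·s_k, t_{k+1} = t_{k-1} − q_k·t_k, so r_k = a·s_k + b·t_k at every step:
  q = 2: r = 172, s = 1 − 2·0 = 1, t = 0 − 2·1 = -2  (check: 682·1 + 255·(-2) = 172)
  q = 1: r = 83, s = 0 − 1·1 = -1, t = 1 − 1·(-2) = 3  (check: 682·(-1) + 255·3 = 83)
  q = 2: r = 6, s = 1 − 2·(-1) = 3, t = -2 − 2·3 = -8  (check: 682·3 + 255·(-8) = 6)
  q = 13: r = 5, s = -1 − 13·3 = -40, t = 3 − 13·(-8) = 107  (check: 682·(-40) + 255·107 = 5)
  q = 1: r = 1, s = 3 − 1·(-40) = 43, t = -8 − 1·107 = -115  (check: 682·43 + 255·(-115) = 1)
The row with r = 1 (the gcd) gives the Bezout coefficients s = 43, t = -115.
Result: 682 · (43) + 255 · (-115) = 1.

gcd(682, 255) = 1; s = 43, t = -115 (check: 682·43 + 255·(-115) = 1).


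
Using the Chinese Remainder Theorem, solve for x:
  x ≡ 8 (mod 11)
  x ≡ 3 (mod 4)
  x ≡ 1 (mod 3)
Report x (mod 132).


Moduli 11, 4, 3 are pairwise coprime; by CRT there is a unique solution modulo M = 11 · 4 · 3 = 132.
Solve pairwise, accumulating the modulus:
  Start with x ≡ 8 (mod 11).
  Combine with x ≡ 3 (mod 4): since gcd(11, 4) = 1, we get a unique residue mod 44.
    Write x = 8 + 11·t and substitute into x ≡ 3 (mod 4): 11·t ≡ 3 − 8 = -5 (mod 4).
    Reduce coefficients mod 4: 3·t ≡ 3 (mod 4).
    The inverse of 3 mod 4 is 3 (since 3·3 = 9 = 2·4 + 1), so t ≡ 3·3 = 9 ≡ 1 (mod 4).
    Then x = 8 + 11·1 = 19, valid modulo lcm(11, 4) = 44: x ≡ 19 (mod 44).
  Combine with x ≡ 1 (mod 3): since gcd(44, 3) = 1, we get a unique residue mod 132.
    Write x = 19 + 44·t and substitute into x ≡ 1 (mod 3): 44·t ≡ 1 − 19 = -18 (mod 3).
    Reduce coefficients mod 3: 2·t ≡ 0 (mod 3).
    The inverse of 2 mod 3 is 2 (since 2·2 = 4 = 1·3 + 1), so t ≡ 2·0 = 0 ≡ 0 (mod 3).
    Then x = 19 + 44·0 = 19, valid modulo lcm(44, 3) = 132: x ≡ 19 (mod 132).
Verify: 19 mod 11 = 8 ✓, 19 mod 4 = 3 ✓, 19 mod 3 = 1 ✓.

x ≡ 19 (mod 132).


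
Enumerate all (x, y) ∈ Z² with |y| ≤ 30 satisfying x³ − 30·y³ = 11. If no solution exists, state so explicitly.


The equation is x³ - 30y³ = 11. For fixed y, x³ = 30·y³ + 11, so a solution requires the RHS to be a perfect cube.
Strategy: iterate y from -30 to 30, compute RHS = 30·y³ + 11, and check whether it is a (positive or negative) perfect cube.
Check small values of y:
  y = 0: RHS = 11 is not a perfect cube.
  y = 1: RHS = 41 is not a perfect cube.
  y = -1: RHS = -19 is not a perfect cube.
  y = 2: RHS = 251 is not a perfect cube.
  y = -2: RHS = -229 is not a perfect cube.
  y = 3: RHS = 821 is not a perfect cube.
  y = -3: RHS = -799 is not a perfect cube.
Continuing the search up to |y| = 30 finds no solutions either.
No (x, y) in the scanned range satisfies the equation.

No integer solutions with |y| ≤ 30.


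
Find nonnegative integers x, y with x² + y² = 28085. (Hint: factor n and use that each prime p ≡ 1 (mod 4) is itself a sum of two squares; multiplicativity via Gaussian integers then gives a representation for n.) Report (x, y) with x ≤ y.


Step 1: Factor n = 28085 = 5 · 41 · 137.
Step 2: Check the mod-4 condition on each prime factor: 5 ≡ 1 (mod 4), exponent 1; 41 ≡ 1 (mod 4), exponent 1; 137 ≡ 1 (mod 4), exponent 1.
All primes ≡ 3 (mod 4) appear to even exponent (or don't appear), so by the two-squares theorem n IS expressible as a sum of two squares.
Step 3: Build a representation. Here n = 5 · 41 · 137 is a product of primes ≡ 1 (mod 4). Each prime p ≡ 1 (mod 4) is itself a sum of two squares; find a² by testing p − a² for a perfect square:
  5: 5 − 1² = 4 = 2² ⇒ 5 = 1² + 2².
  41: 41 − 1² = 40, 41 − 2² = 37, 41 − 3² = 32, 41 − 4² = 25 = 5² ⇒ 41 = 4² + 5².
  137: 137 − 1² = 136, 137 − 2² = 133, 137 − 3² = 128, 137 − 4² = 121 = 11² ⇒ 137 = 4² + 11².
  Combine using the Brahmagupta–Fibonacci identity (a² + b²)(c² + d²) = (ac − bd)² + (ad + bc)² = (ac + bd)² + (ad − bc)²:
  5 · 41 = 205: from (1² + 2²)(4² + 5²), take (1·4 − 2·5, 1·5 + 2·4) = (4 − 10, 5 + 8) = (-6, 13); dropping signs (only squares matter) gives (6, 13); check 6² + 13² = 36 + 169 = 205 ✓.
  205 · 137 = 28085: from (6² + 13²)(4² + 11²), take (6·4 − 13·11, 6·11 + 13·4) = (24 − 143, 66 + 52) = (-119, 118); dropping signs (only squares matter) gives (119, 118); check 119² + 118² = 14161 + 13924 = 28085 ✓.
Step 4: Order so x ≤ y and verify: 118² + 119² = 13924 + 14161 = 28085 = n. ✓

n = 28085 = 118² + 119² (one valid representation with x ≤ y).


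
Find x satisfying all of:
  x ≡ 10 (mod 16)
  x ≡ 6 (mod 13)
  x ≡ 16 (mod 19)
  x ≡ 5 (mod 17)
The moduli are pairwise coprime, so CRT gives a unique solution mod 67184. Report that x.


Product of moduli M = 16 · 13 · 19 · 17 = 67184.
Merge one congruence at a time:
  Start: x ≡ 10 (mod 16).
  Combine with x ≡ 6 (mod 13); new modulus lcm = 208.
    Write x = 10 + 16·t and substitute into x ≡ 6 (mod 13): 16·t ≡ 6 − 10 = -4 (mod 13).
    Reduce coefficients mod 13: 3·t ≡ 9 (mod 13).
    The inverse of 3 mod 13 is 9 (since 3·9 = 27 = 2·13 + 1), so t ≡ 9·9 = 81 ≡ 3 (mod 13).
    Then x = 10 + 16·3 = 58, valid modulo lcm(16, 13) = 208: x ≡ 58 (mod 208).
  Combine with x ≡ 16 (mod 19); new modulus lcm = 3952.
    Write x = 58 + 208·t and substitute into x ≡ 16 (mod 19): 208·t ≡ 16 − 58 = -42 (mod 19).
    Reduce coefficients mod 19: 18·t ≡ 15 (mod 19).
    The inverse of 18 mod 19 is 18 (since 18·18 = 324 = 17·19 + 1), so t ≡ 18·15 = 270 ≡ 4 (mod 19).
    Then x = 58 + 208·4 = 890, valid modulo lcm(208, 19) = 3952: x ≡ 890 (mod 3952).
  Combine with x ≡ 5 (mod 17); new modulus lcm = 67184.
    Write x = 890 + 3952·t and substitute into x ≡ 5 (mod 17): 3952·t ≡ 5 − 890 = -885 (mod 17).
    Reduce coefficients mod 17: 8·t ≡ 16 (mod 17).
    The inverse of 8 mod 17 is 15 (since 8·15 = 120 = 7·17 + 1), so t ≡ 15·16 = 240 ≡ 2 (mod 17).
    Then x = 890 + 3952·2 = 8794, valid modulo lcm(3952, 17) = 67184: x ≡ 8794 (mod 67184).
Verify against each original: 8794 mod 16 = 10, 8794 mod 13 = 6, 8794 mod 19 = 16, 8794 mod 17 = 5.

x ≡ 8794 (mod 67184).


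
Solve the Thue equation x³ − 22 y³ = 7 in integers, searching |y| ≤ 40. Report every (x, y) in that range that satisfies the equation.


The equation is x³ - 22y³ = 7. For fixed y, x³ = 22·y³ + 7, so a solution requires the RHS to be a perfect cube.
Strategy: iterate y from -40 to 40, compute RHS = 22·y³ + 7, and check whether it is a (positive or negative) perfect cube.
Check small values of y:
  y = 0: RHS = 7 is not a perfect cube.
  y = 1: RHS = 29 is not a perfect cube.
  y = -1: RHS = -15 is not a perfect cube.
  y = 2: RHS = 183 is not a perfect cube.
  y = -2: RHS = -169 is not a perfect cube.
  y = 3: RHS = 601 is not a perfect cube.
  y = -3: RHS = -587 is not a perfect cube.
Continuing the search up to |y| = 40 finds no solutions either.
No (x, y) in the scanned range satisfies the equation.

No integer solutions with |y| ≤ 40.


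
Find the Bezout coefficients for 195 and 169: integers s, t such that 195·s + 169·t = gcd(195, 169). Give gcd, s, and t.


Euclidean algorithm on (195, 169) — divide until remainder is 0:
  195 = 1 · 169 + 26
  169 = 6 · 26 + 13
  26 = 2 · 13 + 0
gcd(195, 169) = 13.
Track Bezout coefficients alongside the remainders: start with r₀ = 195 = a·1 + b·0 (s = 1, t = 0) and r₁ = 169 = a·0 + b·1 (s = 0, t = 1); each new remainder r_{k+1} = r_{k-1} − q_k·r_k inherits s_{k+1} = s_{k-1} − q_k·s_k, t_{k+1} = t_{k-1} − q_k·t_k, so r_k = a·s_k + b·t_k at every step:
  q = 1: r = 26, s = 1 − 1·0 = 1, t = 0 − 1·1 = -1  (check: 195·1 + 169·(-1) = 26)
  q = 6: r = 13, s = 0 − 6·1 = -6, t = 1 − 6·(-1) = 7  (check: 195·(-6) + 169·7 = 13)
The row with r = 13 (the gcd) gives the Bezout coefficients s = -6, t = 7.
Result: 195 · (-6) + 169 · (7) = 13.

gcd(195, 169) = 13; s = -6, t = 7 (check: 195·(-6) + 169·7 = 13).


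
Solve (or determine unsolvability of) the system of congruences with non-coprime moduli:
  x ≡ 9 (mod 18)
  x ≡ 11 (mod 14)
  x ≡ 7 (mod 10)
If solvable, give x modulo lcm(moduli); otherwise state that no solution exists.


Moduli 18, 14, 10 are not pairwise coprime, so CRT works modulo lcm(m_i) when all pairwise compatibility conditions hold.
Pairwise compatibility: gcd(m_i, m_j) must divide a_i - a_j for every pair.
Merge one congruence at a time:
  Start: x ≡ 9 (mod 18).
  Combine with x ≡ 11 (mod 14): gcd(18, 14) = 2; 11 - 9 = 2, which IS divisible by 2, so compatible.
    Write x = 9 + 18·t and substitute into x ≡ 11 (mod 14): 18·t ≡ 11 − 9 = 2 (mod 14).
    Divide the congruence (and modulus) by g = 2: 9·t ≡ 1 (mod 7).
    Reduce coefficients mod 7: 2·t ≡ 1 (mod 7).
    The inverse of 2 mod 7 is 4 (since 2·4 = 8 = 1·7 + 1), so t ≡ 4·1 = 4 ≡ 4 (mod 7).
    Then x = 9 + 18·4 = 81, valid modulo lcm(18, 14) = 126: x ≡ 81 (mod 126).
  Combine with x ≡ 7 (mod 10): gcd(126, 10) = 2; 7 - 81 = -74, which IS divisible by 2, so compatible.
    Write x = 81 + 126·t and substitute into x ≡ 7 (mod 10): 126·t ≡ 7 − 81 = -74 (mod 10).
    Divide the congruence (and modulus) by g = 2: 63·t ≡ -37 (mod 5).
    Reduce coefficients mod 5: 3·t ≡ 3 (mod 5).
    The inverse of 3 mod 5 is 2 (since 3·2 = 6 = 1·5 + 1), so t ≡ 2·3 = 6 ≡ 1 (mod 5).
    Then x = 81 + 126·1 = 207, valid modulo lcm(126, 10) = 630: x ≡ 207 (mod 630).
Verify: 207 mod 18 = 9, 207 mod 14 = 11, 207 mod 10 = 7.

x ≡ 207 (mod 630).


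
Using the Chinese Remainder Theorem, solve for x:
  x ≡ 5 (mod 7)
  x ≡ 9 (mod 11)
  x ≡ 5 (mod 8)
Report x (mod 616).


Moduli 7, 11, 8 are pairwise coprime; by CRT there is a unique solution modulo M = 7 · 11 · 8 = 616.
Solve pairwise, accumulating the modulus:
  Start with x ≡ 5 (mod 7).
  Combine with x ≡ 9 (mod 11): since gcd(7, 11) = 1, we get a unique residue mod 77.
    Write x = 5 + 7·t and substitute into x ≡ 9 (mod 11): 7·t ≡ 9 − 5 = 4 (mod 11).
    The inverse of 7 mod 11 is 8 (since 7·8 = 56 = 5·11 + 1), so t ≡ 8·4 = 32 ≡ 10 (mod 11).
    Then x = 5 + 7·10 = 75, valid modulo lcm(7, 11) = 77: x ≡ 75 (mod 77).
  Combine with x ≡ 5 (mod 8): since gcd(77, 8) = 1, we get a unique residue mod 616.
    Write x = 75 + 77·t and substitute into x ≡ 5 (mod 8): 77·t ≡ 5 − 75 = -70 (mod 8).
    Reduce coefficients mod 8: 5·t ≡ 2 (mod 8).
    The inverse of 5 mod 8 is 5 (since 5·5 = 25 = 3·8 + 1), so t ≡ 5·2 = 10 ≡ 2 (mod 8).
    Then x = 75 + 77·2 = 229, valid modulo lcm(77, 8) = 616: x ≡ 229 (mod 616).
Verify: 229 mod 7 = 5 ✓, 229 mod 11 = 9 ✓, 229 mod 8 = 5 ✓.

x ≡ 229 (mod 616).


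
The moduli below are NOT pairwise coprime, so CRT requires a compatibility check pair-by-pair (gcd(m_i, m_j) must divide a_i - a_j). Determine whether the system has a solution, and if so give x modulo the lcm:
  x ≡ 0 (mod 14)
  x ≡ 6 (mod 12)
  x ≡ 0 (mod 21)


Moduli 14, 12, 21 are not pairwise coprime, so CRT works modulo lcm(m_i) when all pairwise compatibility conditions hold.
Pairwise compatibility: gcd(m_i, m_j) must divide a_i - a_j for every pair.
Merge one congruence at a time:
  Start: x ≡ 0 (mod 14).
  Combine with x ≡ 6 (mod 12): gcd(14, 12) = 2; 6 - 0 = 6, which IS divisible by 2, so compatible.
    Write x = 0 + 14·t and substitute into x ≡ 6 (mod 12): 14·t ≡ 6 − 0 = 6 (mod 12).
    Divide the congruence (and modulus) by g = 2: 7·t ≡ 3 (mod 6).
    Reduce coefficients mod 6: 1·t ≡ 3 (mod 6).
    So t ≡ 3 (mod 6).
    Then x = 0 + 14·3 = 42, valid modulo lcm(14, 12) = 84: x ≡ 42 (mod 84).
  Combine with x ≡ 0 (mod 21): gcd(84, 21) = 21; 0 - 42 = -42, which IS divisible by 21, so compatible.
    Write x = 42 + 84·t and substitute into x ≡ 0 (mod 21): 84·t ≡ 0 − 42 = -42 (mod 21).
    Divide the congruence (and modulus) by g = 21: 4·t ≡ -2 (mod 1).
    Modulo 1 every t works; take t = 0.
    Then x = 42 + 84·0 = 42, valid modulo lcm(84, 21) = 84: x ≡ 42 (mod 84).
Verify: 42 mod 14 = 0, 42 mod 12 = 6, 42 mod 21 = 0.

x ≡ 42 (mod 84).


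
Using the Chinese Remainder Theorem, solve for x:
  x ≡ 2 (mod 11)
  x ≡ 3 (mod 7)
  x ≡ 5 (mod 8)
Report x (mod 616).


Moduli 11, 7, 8 are pairwise coprime; by CRT there is a unique solution modulo M = 11 · 7 · 8 = 616.
Solve pairwise, accumulating the modulus:
  Start with x ≡ 2 (mod 11).
  Combine with x ≡ 3 (mod 7): since gcd(11, 7) = 1, we get a unique residue mod 77.
    Write x = 2 + 11·t and substitute into x ≡ 3 (mod 7): 11·t ≡ 3 − 2 = 1 (mod 7).
    Reduce coefficients mod 7: 4·t ≡ 1 (mod 7).
    The inverse of 4 mod 7 is 2 (since 4·2 = 8 = 1·7 + 1), so t ≡ 2·1 = 2 ≡ 2 (mod 7).
    Then x = 2 + 11·2 = 24, valid modulo lcm(11, 7) = 77: x ≡ 24 (mod 77).
  Combine with x ≡ 5 (mod 8): since gcd(77, 8) = 1, we get a unique residue mod 616.
    Write x = 24 + 77·t and substitute into x ≡ 5 (mod 8): 77·t ≡ 5 − 24 = -19 (mod 8).
    Reduce coefficients mod 8: 5·t ≡ 5 (mod 8).
    The inverse of 5 mod 8 is 5 (since 5·5 = 25 = 3·8 + 1), so t ≡ 5·5 = 25 ≡ 1 (mod 8).
    Then x = 24 + 77·1 = 101, valid modulo lcm(77, 8) = 616: x ≡ 101 (mod 616).
Verify: 101 mod 11 = 2 ✓, 101 mod 7 = 3 ✓, 101 mod 8 = 5 ✓.

x ≡ 101 (mod 616).


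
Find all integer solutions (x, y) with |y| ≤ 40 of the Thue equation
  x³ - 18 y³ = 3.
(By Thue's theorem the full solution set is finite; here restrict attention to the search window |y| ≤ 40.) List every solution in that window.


The equation is x³ - 18y³ = 3. For fixed y, x³ = 18·y³ + 3, so a solution requires the RHS to be a perfect cube.
Strategy: iterate y from -40 to 40, compute RHS = 18·y³ + 3, and check whether it is a (positive or negative) perfect cube.
Check small values of y:
  y = 0: RHS = 3 is not a perfect cube.
  y = 1: RHS = 21 is not a perfect cube.
  y = -1: RHS = -15 is not a perfect cube.
  y = 2: RHS = 147 is not a perfect cube.
  y = -2: RHS = -141 is not a perfect cube.
  y = 3: RHS = 489 is not a perfect cube.
  y = -3: RHS = -483 is not a perfect cube.
Continuing the search up to |y| = 40 finds no solutions either.
No (x, y) in the scanned range satisfies the equation.

No integer solutions with |y| ≤ 40.


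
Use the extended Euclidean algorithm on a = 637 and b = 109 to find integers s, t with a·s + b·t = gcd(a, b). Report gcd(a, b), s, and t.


Euclidean algorithm on (637, 109) — divide until remainder is 0:
  637 = 5 · 109 + 92
  109 = 1 · 92 + 17
  92 = 5 · 17 + 7
  17 = 2 · 7 + 3
  7 = 2 · 3 + 1
  3 = 3 · 1 + 0
gcd(637, 109) = 1.
Track Bezout coefficients alongside the remainders: start with r₀ = 637 = a·1 + b·0 (s = 1, t = 0) and r₁ = 109 = a·0 + b·1 (s = 0, t = 1); each new remainder r_{k+1} = r_{k-1} − q_k·r_k inherits s_{k+1} = s_{k-1} − q_k·s_k, t_{k+1} = t_{k-1} − q_k·t_k, so r_k = a·s_k + b·t_k at every step:
  q = 5: r = 92, s = 1 − 5·0 = 1, t = 0 − 5·1 = -5  (check: 637·1 + 109·(-5) = 92)
  q = 1: r = 17, s = 0 − 1·1 = -1, t = 1 − 1·(-5) = 6  (check: 637·(-1) + 109·6 = 17)
  q = 5: r = 7, s = 1 − 5·(-1) = 6, t = -5 − 5·6 = -35  (check: 637·6 + 109·(-35) = 7)
  q = 2: r = 3, s = -1 − 2·6 = -13, t = 6 − 2·(-35) = 76  (check: 637·(-13) + 109·76 = 3)
  q = 2: r = 1, s = 6 − 2·(-13) = 32, t = -35 − 2·76 = -187  (check: 637·32 + 109·(-187) = 1)
The row with r = 1 (the gcd) gives the Bezout coefficients s = 32, t = -187.
Result: 637 · (32) + 109 · (-187) = 1.

gcd(637, 109) = 1; s = 32, t = -187 (check: 637·32 + 109·(-187) = 1).
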